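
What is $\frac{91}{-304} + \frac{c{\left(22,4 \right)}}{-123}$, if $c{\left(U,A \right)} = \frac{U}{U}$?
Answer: $- \frac{11497}{37392} \approx -0.30747$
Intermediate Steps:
$c{\left(U,A \right)} = 1$
$\frac{91}{-304} + \frac{c{\left(22,4 \right)}}{-123} = \frac{91}{-304} + 1 \frac{1}{-123} = 91 \left(- \frac{1}{304}\right) + 1 \left(- \frac{1}{123}\right) = - \frac{91}{304} - \frac{1}{123} = - \frac{11497}{37392}$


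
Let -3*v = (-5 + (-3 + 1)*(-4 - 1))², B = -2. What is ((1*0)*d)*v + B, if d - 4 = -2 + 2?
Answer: -2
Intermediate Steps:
d = 4 (d = 4 + (-2 + 2) = 4 + 0 = 4)
v = -25/3 (v = -(-5 + (-3 + 1)*(-4 - 1))²/3 = -(-5 - 2*(-5))²/3 = -(-5 + 10)²/3 = -⅓*5² = -⅓*25 = -25/3 ≈ -8.3333)
((1*0)*d)*v + B = ((1*0)*4)*(-25/3) - 2 = (0*4)*(-25/3) - 2 = 0*(-25/3) - 2 = 0 - 2 = -2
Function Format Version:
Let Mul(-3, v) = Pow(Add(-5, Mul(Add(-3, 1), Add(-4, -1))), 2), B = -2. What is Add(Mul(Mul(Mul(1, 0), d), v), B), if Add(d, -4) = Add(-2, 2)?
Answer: -2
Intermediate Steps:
d = 4 (d = Add(4, Add(-2, 2)) = Add(4, 0) = 4)
v = Rational(-25, 3) (v = Mul(Rational(-1, 3), Pow(Add(-5, Mul(Add(-3, 1), Add(-4, -1))), 2)) = Mul(Rational(-1, 3), Pow(Add(-5, Mul(-2, -5)), 2)) = Mul(Rational(-1, 3), Pow(Add(-5, 10), 2)) = Mul(Rational(-1, 3), Pow(5, 2)) = Mul(Rational(-1, 3), 25) = Rational(-25, 3) ≈ -8.3333)
Add(Mul(Mul(Mul(1, 0), d), v), B) = Add(Mul(Mul(Mul(1, 0), 4), Rational(-25, 3)), -2) = Add(Mul(Mul(0, 4), Rational(-25, 3)), -2) = Add(Mul(0, Rational(-25, 3)), -2) = Add(0, -2) = -2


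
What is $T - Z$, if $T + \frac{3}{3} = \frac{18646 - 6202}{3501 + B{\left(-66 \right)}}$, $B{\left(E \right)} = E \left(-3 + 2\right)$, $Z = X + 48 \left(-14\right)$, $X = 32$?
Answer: $\frac{763919}{1189} \approx 642.49$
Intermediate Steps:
$Z = -640$ ($Z = 32 + 48 \left(-14\right) = 32 - 672 = -640$)
$B{\left(E \right)} = - E$ ($B{\left(E \right)} = E \left(-1\right) = - E$)
$T = \frac{2959}{1189}$ ($T = -1 + \frac{18646 - 6202}{3501 - -66} = -1 + \frac{12444}{3501 + 66} = -1 + \frac{12444}{3567} = -1 + 12444 \cdot \frac{1}{3567} = -1 + \frac{4148}{1189} = \frac{2959}{1189} \approx 2.4886$)
$T - Z = \frac{2959}{1189} - -640 = \frac{2959}{1189} + 640 = \frac{763919}{1189}$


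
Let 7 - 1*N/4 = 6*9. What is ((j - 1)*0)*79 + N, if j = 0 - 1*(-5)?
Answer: -188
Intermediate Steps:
j = 5 (j = 0 + 5 = 5)
N = -188 (N = 28 - 24*9 = 28 - 4*54 = 28 - 216 = -188)
((j - 1)*0)*79 + N = ((5 - 1)*0)*79 - 188 = (4*0)*79 - 188 = 0*79 - 188 = 0 - 188 = -188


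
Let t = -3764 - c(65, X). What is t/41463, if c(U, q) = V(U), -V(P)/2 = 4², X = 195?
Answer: -1244/13821 ≈ -0.090008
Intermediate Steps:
V(P) = -32 (V(P) = -2*4² = -2*16 = -32)
c(U, q) = -32
t = -3732 (t = -3764 - 1*(-32) = -3764 + 32 = -3732)
t/41463 = -3732/41463 = -3732*1/41463 = -1244/13821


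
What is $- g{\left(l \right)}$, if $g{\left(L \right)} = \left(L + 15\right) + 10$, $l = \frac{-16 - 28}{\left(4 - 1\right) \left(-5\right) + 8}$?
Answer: $- \frac{219}{7} \approx -31.286$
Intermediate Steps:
$l = \frac{44}{7}$ ($l = - \frac{44}{3 \left(-5\right) + 8} = - \frac{44}{-15 + 8} = - \frac{44}{-7} = \left(-44\right) \left(- \frac{1}{7}\right) = \frac{44}{7} \approx 6.2857$)
$g{\left(L \right)} = 25 + L$ ($g{\left(L \right)} = \left(15 + L\right) + 10 = 25 + L$)
$- g{\left(l \right)} = - (25 + \frac{44}{7}) = \left(-1\right) \frac{219}{7} = - \frac{219}{7}$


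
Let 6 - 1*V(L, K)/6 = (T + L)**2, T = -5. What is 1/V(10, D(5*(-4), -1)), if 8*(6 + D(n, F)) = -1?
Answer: -1/114 ≈ -0.0087719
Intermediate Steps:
D(n, F) = -49/8 (D(n, F) = -6 + (1/8)*(-1) = -6 - 1/8 = -49/8)
V(L, K) = 36 - 6*(-5 + L)**2
1/V(10, D(5*(-4), -1)) = 1/(36 - 6*(-5 + 10)**2) = 1/(36 - 6*5**2) = 1/(36 - 6*25) = 1/(36 - 150) = 1/(-114) = -1/114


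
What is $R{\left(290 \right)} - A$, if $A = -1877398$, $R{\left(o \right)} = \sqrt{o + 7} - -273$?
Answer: $1877671 + 3 \sqrt{33} \approx 1.8777 \cdot 10^{6}$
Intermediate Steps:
$R{\left(o \right)} = 273 + \sqrt{7 + o}$ ($R{\left(o \right)} = \sqrt{7 + o} + 273 = 273 + \sqrt{7 + o}$)
$R{\left(290 \right)} - A = \left(273 + \sqrt{7 + 290}\right) - -1877398 = \left(273 + \sqrt{297}\right) + 1877398 = \left(273 + 3 \sqrt{33}\right) + 1877398 = 1877671 + 3 \sqrt{33}$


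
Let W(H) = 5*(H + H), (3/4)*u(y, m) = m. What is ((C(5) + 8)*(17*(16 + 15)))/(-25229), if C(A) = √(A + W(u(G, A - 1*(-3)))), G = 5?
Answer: -4216/25229 - 527*√1005/75687 ≈ -0.38785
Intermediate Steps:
u(y, m) = 4*m/3
W(H) = 10*H (W(H) = 5*(2*H) = 10*H)
C(A) = √(40 + 43*A/3) (C(A) = √(A + 10*(4*(A - 1*(-3))/3)) = √(A + 10*(4*(A + 3)/3)) = √(A + 10*(4*(3 + A)/3)) = √(A + 10*(4 + 4*A/3)) = √(A + (40 + 40*A/3)) = √(40 + 43*A/3))
((C(5) + 8)*(17*(16 + 15)))/(-25229) = ((√(360 + 129*5)/3 + 8)*(17*(16 + 15)))/(-25229) = ((√(360 + 645)/3 + 8)*(17*31))*(-1/25229) = ((√1005/3 + 8)*527)*(-1/25229) = ((8 + √1005/3)*527)*(-1/25229) = (4216 + 527*√1005/3)*(-1/25229) = -4216/25229 - 527*√1005/75687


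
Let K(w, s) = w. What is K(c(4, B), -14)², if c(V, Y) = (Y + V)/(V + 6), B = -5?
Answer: 1/100 ≈ 0.010000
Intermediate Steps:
c(V, Y) = (V + Y)/(6 + V)
K(c(4, B), -14)² = ((4 - 5)/(6 + 4))² = (-1/10)² = ((⅒)*(-1))² = (-⅒)² = 1/100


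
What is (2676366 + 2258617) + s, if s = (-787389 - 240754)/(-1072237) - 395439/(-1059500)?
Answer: 5606315426627610043/1136035101500 ≈ 4.9350e+6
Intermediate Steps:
s = 1513321835543/1136035101500 (s = -1028143*(-1/1072237) - 395439*(-1/1059500) = 1028143/1072237 + 395439/1059500 = 1513321835543/1136035101500 ≈ 1.3321)
(2676366 + 2258617) + s = (2676366 + 2258617) + 1513321835543/1136035101500 = 4934983 + 1513321835543/1136035101500 = 5606315426627610043/1136035101500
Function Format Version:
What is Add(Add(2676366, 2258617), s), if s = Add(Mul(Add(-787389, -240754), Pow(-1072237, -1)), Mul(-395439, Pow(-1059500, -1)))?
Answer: Rational(5606315426627610043, 1136035101500) ≈ 4.9350e+6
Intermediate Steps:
s = Rational(1513321835543, 1136035101500) (s = Add(Mul(-1028143, Rational(-1, 1072237)), Mul(-395439, Rational(-1, 1059500))) = Add(Rational(1028143, 1072237), Rational(395439, 1059500)) = Rational(1513321835543, 1136035101500) ≈ 1.3321)
Add(Add(2676366, 2258617), s) = Add(Add(2676366, 2258617), Rational(1513321835543, 1136035101500)) = Add(4934983, Rational(1513321835543, 1136035101500)) = Rational(5606315426627610043, 1136035101500)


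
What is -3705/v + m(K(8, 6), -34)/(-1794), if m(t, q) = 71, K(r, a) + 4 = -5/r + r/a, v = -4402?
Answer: 1583557/1974297 ≈ 0.80209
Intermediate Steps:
K(r, a) = -4 - 5/r + r/a (K(r, a) = -4 + (-5/r + r/a) = -4 - 5/r + r/a)
-3705/v + m(K(8, 6), -34)/(-1794) = -3705/(-4402) + 71/(-1794) = -3705*(-1/4402) + 71*(-1/1794) = 3705/4402 - 71/1794 = 1583557/1974297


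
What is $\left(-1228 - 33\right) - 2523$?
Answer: $-3784$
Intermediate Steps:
$\left(-1228 - 33\right) - 2523 = -1261 - 2523 = -3784$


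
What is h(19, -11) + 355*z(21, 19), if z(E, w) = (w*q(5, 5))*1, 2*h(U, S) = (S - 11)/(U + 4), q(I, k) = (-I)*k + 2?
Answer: -3568116/23 ≈ -1.5514e+5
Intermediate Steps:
q(I, k) = 2 - I*k (q(I, k) = -I*k + 2 = 2 - I*k)
h(U, S) = (-11 + S)/(2*(4 + U)) (h(U, S) = ((S - 11)/(U + 4))/2 = ((-11 + S)/(4 + U))/2 = (-11 + S)/(2*(4 + U)))
z(E, w) = -23*w (z(E, w) = (w*(2 - 1*5*5))*1 = (w*(2 - 25))*1 = (w*(-23))*1 = -23*w*1 = -23*w)
h(19, -11) + 355*z(21, 19) = (-11 - 11)/(2*(4 + 19)) + 355*(-23*19) = (1/2)*(-22)/23 + 355*(-437) = (1/2)*(1/23)*(-22) - 155135 = -11/23 - 155135 = -3568116/23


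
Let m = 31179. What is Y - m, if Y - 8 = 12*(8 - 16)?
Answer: -31267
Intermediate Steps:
Y = -88 (Y = 8 + 12*(8 - 16) = 8 + 12*(-8) = 8 - 96 = -88)
Y - m = -88 - 1*31179 = -88 - 31179 = -31267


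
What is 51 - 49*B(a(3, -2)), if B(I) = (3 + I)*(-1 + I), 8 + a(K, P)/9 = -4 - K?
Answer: -879597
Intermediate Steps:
a(K, P) = -108 - 9*K (a(K, P) = -72 + 9*(-4 - K) = -72 + (-36 - 9*K) = -108 - 9*K)
B(I) = (-1 + I)*(3 + I)
51 - 49*B(a(3, -2)) = 51 - 49*(-3 + (-108 - 9*3)**2 + 2*(-108 - 9*3)) = 51 - 49*(-3 + (-108 - 27)**2 + 2*(-108 - 27)) = 51 - 49*(-3 + (-135)**2 + 2*(-135)) = 51 - 49*(-3 + 18225 - 270) = 51 - 49*17952 = 51 - 879648 = -879597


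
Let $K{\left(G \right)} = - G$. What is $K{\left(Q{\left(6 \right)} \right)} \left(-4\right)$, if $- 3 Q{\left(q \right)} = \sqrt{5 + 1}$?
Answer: $- \frac{4 \sqrt{6}}{3} \approx -3.266$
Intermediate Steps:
$Q{\left(q \right)} = - \frac{\sqrt{6}}{3}$ ($Q{\left(q \right)} = - \frac{\sqrt{5 + 1}}{3} = - \frac{\sqrt{6}}{3}$)
$K{\left(Q{\left(6 \right)} \right)} \left(-4\right) = - \frac{\left(-1\right) \sqrt{6}}{3} \left(-4\right) = \frac{\sqrt{6}}{3} \left(-4\right) = - \frac{4 \sqrt{6}}{3}$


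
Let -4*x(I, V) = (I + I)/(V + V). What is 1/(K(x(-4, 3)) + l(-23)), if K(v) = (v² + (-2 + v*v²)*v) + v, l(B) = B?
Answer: -81/1880 ≈ -0.043085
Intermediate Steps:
x(I, V) = -I/(4*V) (x(I, V) = -(I + I)/(4*(V + V)) = -2*I/(4*(2*V)) = -2*I*1/(2*V)/4 = -I/(4*V))
K(v) = v + v² + v*(-2 + v³) (K(v) = (v² + (-2 + v³)*v) + v = (v² + v*(-2 + v³)) + v = v + v² + v*(-2 + v³))
1/(K(x(-4, 3)) + l(-23)) = 1/((-¼*(-4)/3)*(-1 - ¼*(-4)/3 + (-¼*(-4)/3)³) - 23) = 1/((-¼*(-4)*⅓)*(-1 - ¼*(-4)*⅓ + (-¼*(-4)*⅓)³) - 23) = 1/((-1 + ⅓ + (⅓)³)/3 - 23) = 1/((-1 + ⅓ + 1/27)/3 - 23) = 1/((⅓)*(-17/27) - 23) = 1/(-17/81 - 23) = 1/(-1880/81) = -81/1880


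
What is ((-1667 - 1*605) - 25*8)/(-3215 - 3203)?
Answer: 1236/3209 ≈ 0.38517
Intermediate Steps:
((-1667 - 1*605) - 25*8)/(-3215 - 3203) = ((-1667 - 605) - 200)/(-6418) = (-2272 - 200)*(-1/6418) = -2472*(-1/6418) = 1236/3209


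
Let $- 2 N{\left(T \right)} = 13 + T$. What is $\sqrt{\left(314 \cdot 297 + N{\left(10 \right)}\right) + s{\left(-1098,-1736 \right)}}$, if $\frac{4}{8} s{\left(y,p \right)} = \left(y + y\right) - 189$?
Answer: $\frac{\sqrt{353906}}{2} \approx 297.45$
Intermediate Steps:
$N{\left(T \right)} = - \frac{13}{2} - \frac{T}{2}$ ($N{\left(T \right)} = - \frac{13 + T}{2} = - \frac{13}{2} - \frac{T}{2}$)
$s{\left(y,p \right)} = -378 + 4 y$ ($s{\left(y,p \right)} = 2 \left(\left(y + y\right) - 189\right) = 2 \left(2 y - 189\right) = 2 \left(-189 + 2 y\right) = -378 + 4 y$)
$\sqrt{\left(314 \cdot 297 + N{\left(10 \right)}\right) + s{\left(-1098,-1736 \right)}} = \sqrt{\left(314 \cdot 297 - \frac{23}{2}\right) + \left(-378 + 4 \left(-1098\right)\right)} = \sqrt{\left(93258 - \frac{23}{2}\right) - 4770} = \sqrt{\frac{186493}{2} - 4770} = \sqrt{\frac{176953}{2}} = \frac{\sqrt{353906}}{2}$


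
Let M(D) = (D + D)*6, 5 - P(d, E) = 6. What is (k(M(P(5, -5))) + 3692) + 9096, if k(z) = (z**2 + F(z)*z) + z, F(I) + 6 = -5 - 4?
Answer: 13100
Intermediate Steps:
P(d, E) = -1 (P(d, E) = 5 - 1*6 = 5 - 6 = -1)
M(D) = 12*D (M(D) = (2*D)*6 = 12*D)
F(I) = -15 (F(I) = -6 + (-5 - 4) = -6 - 9 = -15)
k(z) = z**2 - 14*z (k(z) = (z**2 - 15*z) + z = z**2 - 14*z)
(k(M(P(5, -5))) + 3692) + 9096 = ((12*(-1))*(-14 + 12*(-1)) + 3692) + 9096 = (-12*(-14 - 12) + 3692) + 9096 = (-12*(-26) + 3692) + 9096 = (312 + 3692) + 9096 = 4004 + 9096 = 13100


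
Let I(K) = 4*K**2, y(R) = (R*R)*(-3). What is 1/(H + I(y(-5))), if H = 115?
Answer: 1/22615 ≈ 4.4218e-5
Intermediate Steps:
y(R) = -3*R**2 (y(R) = R**2*(-3) = -3*R**2)
1/(H + I(y(-5))) = 1/(115 + 4*(-3*(-5)**2)**2) = 1/(115 + 4*(-3*25)**2) = 1/(115 + 4*(-75)**2) = 1/(115 + 4*5625) = 1/(115 + 22500) = 1/22615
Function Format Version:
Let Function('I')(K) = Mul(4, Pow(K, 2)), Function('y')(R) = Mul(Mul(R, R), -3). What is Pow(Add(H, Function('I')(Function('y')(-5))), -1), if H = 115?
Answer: Rational(1, 22615) ≈ 4.4218e-5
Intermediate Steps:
Function('y')(R) = Mul(-3, Pow(R, 2)) (Function('y')(R) = Mul(Pow(R, 2), -3) = Mul(-3, Pow(R, 2)))
Pow(Add(H, Function('I')(Function('y')(-5))), -1) = Pow(Add(115, Mul(4, Pow(Mul(-3, Pow(-5, 2)), 2))), -1) = Pow(Add(115, Mul(4, Pow(Mul(-3, 25), 2))), -1) = Pow(Add(115, Mul(4, Pow(-75, 2))), -1) = Pow(Add(115, Mul(4, 5625)), -1) = Pow(Add(115, 22500), -1) = Pow(22615, -1) = Rational(1, 22615)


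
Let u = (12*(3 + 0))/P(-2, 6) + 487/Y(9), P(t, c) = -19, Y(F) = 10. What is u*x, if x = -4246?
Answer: -18879839/95 ≈ -1.9874e+5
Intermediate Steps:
u = 8893/190 (u = (12*(3 + 0))/(-19) + 487/10 = (12*3)*(-1/19) + 487*(⅒) = 36*(-1/19) + 487/10 = -36/19 + 487/10 = 8893/190 ≈ 46.805)
u*x = (8893/190)*(-4246) = -18879839/95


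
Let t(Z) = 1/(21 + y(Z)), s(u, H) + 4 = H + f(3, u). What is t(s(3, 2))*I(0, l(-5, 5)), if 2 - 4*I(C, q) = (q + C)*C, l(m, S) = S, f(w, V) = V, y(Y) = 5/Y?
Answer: 1/52 ≈ 0.019231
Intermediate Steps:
s(u, H) = -4 + H + u (s(u, H) = -4 + (H + u) = -4 + H + u)
I(C, q) = ½ - C*(C + q)/4 (I(C, q) = ½ - (q + C)*C/4 = ½ - (C + q)*C/4 = ½ - C*(C + q)/4)
t(Z) = 1/(21 + 5/Z)
t(s(3, 2))*I(0, l(-5, 5)) = ((-4 + 2 + 3)/(5 + 21*(-4 + 2 + 3)))*(½ - ¼*0² - ¼*0*5) = (1/(5 + 21*1))*(½ - ¼*0 + 0) = (1/(5 + 21))*(½ + 0 + 0) = (1/26)*(½) = 1/52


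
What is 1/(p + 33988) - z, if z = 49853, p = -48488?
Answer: -722868501/14500 ≈ -49853.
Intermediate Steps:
1/(p + 33988) - z = 1/(-48488 + 33988) - 1*49853 = 1/(-14500) - 49853 = -1/14500 - 49853 = -722868501/14500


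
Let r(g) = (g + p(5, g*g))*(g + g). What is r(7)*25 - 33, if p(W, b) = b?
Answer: 19567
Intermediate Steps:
r(g) = 2*g*(g + g²) (r(g) = (g + g*g)*(g + g) = (g + g²)*(2*g) = 2*g*(g + g²))
r(7)*25 - 33 = (2*7²*(1 + 7))*25 - 33 = (2*49*8)*25 - 33 = 784*25 - 33 = 19600 - 33 = 19567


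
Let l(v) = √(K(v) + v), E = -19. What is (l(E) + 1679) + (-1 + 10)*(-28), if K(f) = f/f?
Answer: 1427 + 3*I*√2 ≈ 1427.0 + 4.2426*I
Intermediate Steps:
K(f) = 1
l(v) = √(1 + v)
(l(E) + 1679) + (-1 + 10)*(-28) = (√(1 - 19) + 1679) + (-1 + 10)*(-28) = (√(-18) + 1679) + 9*(-28) = (3*I*√2 + 1679) - 252 = (1679 + 3*I*√2) - 252 = 1427 + 3*I*√2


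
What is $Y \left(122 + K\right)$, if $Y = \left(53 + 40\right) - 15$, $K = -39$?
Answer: $6474$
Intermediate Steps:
$Y = 78$ ($Y = 93 - 15 = 78$)
$Y \left(122 + K\right) = 78 \left(122 - 39\right) = 78 \cdot 83 = 6474$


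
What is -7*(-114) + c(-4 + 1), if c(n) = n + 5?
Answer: 800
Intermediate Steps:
c(n) = 5 + n
-7*(-114) + c(-4 + 1) = -7*(-114) + (5 + (-4 + 1)) = 798 + (5 - 3) = 798 + 2 = 800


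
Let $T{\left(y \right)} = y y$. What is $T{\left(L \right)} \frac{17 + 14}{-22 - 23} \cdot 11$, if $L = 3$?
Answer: $- \frac{341}{5} \approx -68.2$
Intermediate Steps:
$T{\left(y \right)} = y^{2}$
$T{\left(L \right)} \frac{17 + 14}{-22 - 23} \cdot 11 = 3^{2} \frac{17 + 14}{-22 - 23} \cdot 11 = 9 \frac{31}{-45} \cdot 11 = 9 \cdot 31 \left(- \frac{1}{45}\right) 11 = 9 \left(- \frac{31}{45}\right) 11 = \left(- \frac{31}{5}\right) 11 = - \frac{341}{5}$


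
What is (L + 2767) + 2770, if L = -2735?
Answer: 2802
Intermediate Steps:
(L + 2767) + 2770 = (-2735 + 2767) + 2770 = 32 + 2770 = 2802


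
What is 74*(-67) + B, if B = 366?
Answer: -4592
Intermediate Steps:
74*(-67) + B = 74*(-67) + 366 = -4958 + 366 = -4592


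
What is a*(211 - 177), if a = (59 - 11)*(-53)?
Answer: -86496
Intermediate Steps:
a = -2544 (a = 48*(-53) = -2544)
a*(211 - 177) = -2544*(211 - 177) = -2544*34 = -86496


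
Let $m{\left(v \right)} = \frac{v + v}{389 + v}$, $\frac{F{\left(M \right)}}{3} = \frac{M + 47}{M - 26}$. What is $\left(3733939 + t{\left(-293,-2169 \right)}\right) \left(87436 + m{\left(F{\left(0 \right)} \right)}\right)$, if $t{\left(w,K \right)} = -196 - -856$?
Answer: $\frac{3256566391732654}{9973} \approx 3.2654 \cdot 10^{11}$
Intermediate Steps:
$F{\left(M \right)} = \frac{3 \left(47 + M\right)}{-26 + M}$ ($F{\left(M \right)} = 3 \frac{M + 47}{M - 26} = 3 \frac{47 + M}{-26 + M} = \frac{3 \left(47 + M\right)}{-26 + M}$)
$t{\left(w,K \right)} = 660$ ($t{\left(w,K \right)} = -196 + 856 = 660$)
$m{\left(v \right)} = \frac{2 v}{389 + v}$
$\left(3733939 + t{\left(-293,-2169 \right)}\right) \left(87436 + m{\left(F{\left(0 \right)} \right)}\right) = \left(3733939 + 660\right) \left(87436 + \frac{2 \frac{3 \left(47 + 0\right)}{-26 + 0}}{389 + \frac{3 \left(47 + 0\right)}{-26 + 0}}\right) = 3734599 \left(87436 + \frac{2 \cdot 3 \frac{1}{-26} \cdot 47}{389 + 3 \frac{1}{-26} \cdot 47}\right) = 3734599 \left(87436 + \frac{2 \cdot 3 \left(- \frac{1}{26}\right) 47}{389 + 3 \left(- \frac{1}{26}\right) 47}\right) = 3734599 \left(87436 + 2 \left(- \frac{141}{26}\right) \frac{1}{389 - \frac{141}{26}}\right) = 3734599 \left(87436 + 2 \left(- \frac{141}{26}\right) \frac{1}{\frac{9973}{26}}\right) = 3734599 \left(87436 + 2 \left(- \frac{141}{26}\right) \frac{26}{9973}\right) = 3734599 \left(87436 - \frac{282}{9973}\right) = 3734599 \cdot \frac{871998946}{9973} = \frac{3256566391732654}{9973}$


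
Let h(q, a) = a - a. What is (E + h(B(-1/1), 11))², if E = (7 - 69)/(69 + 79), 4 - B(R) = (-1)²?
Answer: 961/5476 ≈ 0.17549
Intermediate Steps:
B(R) = 3 (B(R) = 4 - 1*(-1)² = 4 - 1*1 = 4 - 1 = 3)
h(q, a) = 0
E = -31/74 (E = -62/148 = -62*1/148 = -31/74 ≈ -0.41892)
(E + h(B(-1/1), 11))² = (-31/74 + 0)² = (-31/74)² = 961/5476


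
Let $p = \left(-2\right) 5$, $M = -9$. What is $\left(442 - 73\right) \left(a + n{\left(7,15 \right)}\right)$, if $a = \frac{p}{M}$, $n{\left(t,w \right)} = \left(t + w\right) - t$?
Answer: $5945$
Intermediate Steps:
$p = -10$
$n{\left(t,w \right)} = w$
$a = \frac{10}{9}$ ($a = - \frac{10}{-9} = \left(-10\right) \left(- \frac{1}{9}\right) = \frac{10}{9} \approx 1.1111$)
$\left(442 - 73\right) \left(a + n{\left(7,15 \right)}\right) = \left(442 - 73\right) \left(\frac{10}{9} + 15\right) = 369 \cdot \frac{145}{9} = 5945$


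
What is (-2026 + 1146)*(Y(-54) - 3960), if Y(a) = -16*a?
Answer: 2724480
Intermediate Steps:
(-2026 + 1146)*(Y(-54) - 3960) = (-2026 + 1146)*(-16*(-54) - 3960) = -880*(864 - 3960) = -880*(-3096) = 2724480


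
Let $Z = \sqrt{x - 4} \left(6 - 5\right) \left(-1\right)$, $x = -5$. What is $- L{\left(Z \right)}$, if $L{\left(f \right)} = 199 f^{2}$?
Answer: $1791$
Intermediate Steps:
$Z = - 3 i$ ($Z = \sqrt{-5 - 4} \left(6 - 5\right) \left(-1\right) = \sqrt{-9} \cdot 1 \left(-1\right) = 3 i \left(-1\right) = - 3 i \approx - 3.0 i$)
$- L{\left(Z \right)} = - 199 \left(- 3 i\right)^{2} = - 199 \left(-9\right) = \left(-1\right) \left(-1791\right) = 1791$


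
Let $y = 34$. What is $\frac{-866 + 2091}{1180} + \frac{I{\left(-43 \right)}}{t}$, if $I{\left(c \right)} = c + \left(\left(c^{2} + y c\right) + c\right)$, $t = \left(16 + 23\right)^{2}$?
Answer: $\frac{443681}{358956} \approx 1.236$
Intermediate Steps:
$t = 1521$ ($t = 39^{2} = 1521$)
$I{\left(c \right)} = c^{2} + 36 c$ ($I{\left(c \right)} = c + \left(\left(c^{2} + 34 c\right) + c\right) = c + \left(c^{2} + 35 c\right) = c^{2} + 36 c$)
$\frac{-866 + 2091}{1180} + \frac{I{\left(-43 \right)}}{t} = \frac{-866 + 2091}{1180} + \frac{\left(-43\right) \left(36 - 43\right)}{1521} = 1225 \cdot \frac{1}{1180} + \left(-43\right) \left(-7\right) \frac{1}{1521} = \frac{245}{236} + 301 \cdot \frac{1}{1521} = \frac{245}{236} + \frac{301}{1521} = \frac{443681}{358956}$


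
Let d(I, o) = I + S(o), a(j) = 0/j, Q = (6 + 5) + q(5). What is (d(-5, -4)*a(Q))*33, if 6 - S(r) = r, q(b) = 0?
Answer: 0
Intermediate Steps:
Q = 11 (Q = (6 + 5) + 0 = 11 + 0 = 11)
S(r) = 6 - r
a(j) = 0
d(I, o) = 6 + I - o (d(I, o) = I + (6 - o) = 6 + I - o)
(d(-5, -4)*a(Q))*33 = ((6 - 5 - 1*(-4))*0)*33 = ((6 - 5 + 4)*0)*33 = (5*0)*33 = 0*33 = 0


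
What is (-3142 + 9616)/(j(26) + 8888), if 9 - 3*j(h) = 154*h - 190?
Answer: 19422/22859 ≈ 0.84964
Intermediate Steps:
j(h) = 199/3 - 154*h/3 (j(h) = 3 - (154*h - 190)/3 = 3 - (-190 + 154*h)/3 = 3 + (190/3 - 154*h/3) = 199/3 - 154*h/3)
(-3142 + 9616)/(j(26) + 8888) = (-3142 + 9616)/((199/3 - 154/3*26) + 8888) = 6474/((199/3 - 4004/3) + 8888) = 6474/(-3805/3 + 8888) = 6474/(22859/3) = 6474*(3/22859) = 19422/22859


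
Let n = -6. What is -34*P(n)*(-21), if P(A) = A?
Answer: -4284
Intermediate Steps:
-34*P(n)*(-21) = -34*(-6)*(-21) = 204*(-21) = -4284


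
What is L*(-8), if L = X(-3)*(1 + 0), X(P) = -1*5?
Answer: 40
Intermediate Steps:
X(P) = -5
L = -5 (L = -5*(1 + 0) = -5*1 = -5)
L*(-8) = -5*(-8) = 40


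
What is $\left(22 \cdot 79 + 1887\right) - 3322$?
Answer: $303$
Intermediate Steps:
$\left(22 \cdot 79 + 1887\right) - 3322 = \left(1738 + 1887\right) - 3322 = 3625 - 3322 = 303$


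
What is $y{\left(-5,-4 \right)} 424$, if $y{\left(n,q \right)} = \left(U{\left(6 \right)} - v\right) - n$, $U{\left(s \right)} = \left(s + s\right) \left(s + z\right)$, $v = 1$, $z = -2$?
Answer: $22048$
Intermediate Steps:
$U{\left(s \right)} = 2 s \left(-2 + s\right)$ ($U{\left(s \right)} = \left(s + s\right) \left(s - 2\right) = 2 s \left(-2 + s\right)$)
$y{\left(n,q \right)} = 47 - n$ ($y{\left(n,q \right)} = \left(2 \cdot 6 \left(-2 + 6\right) - 1\right) - n = \left(2 \cdot 6 \cdot 4 - 1\right) - n = \left(48 - 1\right) - n = 47 - n$)
$y{\left(-5,-4 \right)} 424 = \left(47 - -5\right) 424 = \left(47 + 5\right) 424 = 52 \cdot 424 = 22048$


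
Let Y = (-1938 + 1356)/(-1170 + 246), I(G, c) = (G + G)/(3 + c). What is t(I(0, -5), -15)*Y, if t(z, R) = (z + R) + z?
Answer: -1455/154 ≈ -9.4481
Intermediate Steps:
I(G, c) = 2*G/(3 + c) (I(G, c) = (2*G)/(3 + c) = 2*G/(3 + c))
t(z, R) = R + 2*z (t(z, R) = (R + z) + z = R + 2*z)
Y = 97/154 (Y = -582/(-924) = -582*(-1/924) = 97/154 ≈ 0.62987)
t(I(0, -5), -15)*Y = (-15 + 2*(2*0/(3 - 5)))*(97/154) = (-15 + 2*(2*0/(-2)))*(97/154) = (-15 + 2*(2*0*(-1/2)))*(97/154) = (-15 + 2*0)*(97/154) = (-15 + 0)*(97/154) = -15*97/154 = -1455/154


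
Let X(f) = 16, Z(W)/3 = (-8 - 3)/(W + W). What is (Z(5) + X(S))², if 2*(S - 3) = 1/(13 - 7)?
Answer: 16129/100 ≈ 161.29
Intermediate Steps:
Z(W) = -33/(2*W) (Z(W) = 3*((-8 - 3)/(W + W)) = 3*(-11*1/(2*W)) = 3*(-11/(2*W)) = -33/(2*W))
S = 37/12 (S = 3 + 1/(2*(13 - 7)) = 3 + (½)/6 = 3 + (½)*(⅙) = 3 + 1/12 = 37/12 ≈ 3.0833)
(Z(5) + X(S))² = (-33/2/5 + 16)² = (-33/2*⅕ + 16)² = (-33/10 + 16)² = (127/10)² = 16129/100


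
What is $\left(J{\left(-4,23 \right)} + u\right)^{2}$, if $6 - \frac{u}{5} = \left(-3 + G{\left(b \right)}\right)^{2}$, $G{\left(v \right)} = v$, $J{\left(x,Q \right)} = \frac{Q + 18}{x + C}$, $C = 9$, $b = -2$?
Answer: $\frac{188356}{25} \approx 7534.2$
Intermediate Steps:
$J{\left(x,Q \right)} = \frac{18 + Q}{9 + x}$ ($J{\left(x,Q \right)} = \frac{Q + 18}{x + 9} = \frac{18 + Q}{9 + x}$)
$u = -95$ ($u = 30 - 5 \left(-3 - 2\right)^{2} = 30 - 5 \left(-5\right)^{2} = 30 - 125 = -95$)
$\left(J{\left(-4,23 \right)} + u\right)^{2} = \left(\frac{18 + 23}{9 - 4} - 95\right)^{2} = \left(\frac{1}{5} \cdot 41 - 95\right)^{2} = \left(\frac{41}{5} - 95\right)^{2} = \left(- \frac{434}{5}\right)^{2} = \frac{188356}{25}$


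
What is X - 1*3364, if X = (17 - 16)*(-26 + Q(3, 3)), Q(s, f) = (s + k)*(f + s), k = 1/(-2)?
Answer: -3375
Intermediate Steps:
k = -1/2 (k = 1*(-1/2) = -1/2 ≈ -0.50000)
Q(s, f) = (-1/2 + s)*(f + s) (Q(s, f) = (s - 1/2)*(f + s) = (-1/2 + s)*(f + s))
X = -11 (X = (17 - 16)*(-26 + (3**2 - 1/2*3 - 1/2*3 + 3*3)) = 1*(-26 + (9 - 3/2 - 3/2 + 9)) = 1*(-26 + 15) = 1*(-11) = -11)
X - 1*3364 = -11 - 1*3364 = -11 - 3364 = -3375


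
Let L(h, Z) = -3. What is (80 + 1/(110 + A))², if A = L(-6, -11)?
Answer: 73290721/11449 ≈ 6401.5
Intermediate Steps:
A = -3
(80 + 1/(110 + A))² = (80 + 1/(110 - 3))² = (80 + 1/107)² = (8561/107)² = 73290721/11449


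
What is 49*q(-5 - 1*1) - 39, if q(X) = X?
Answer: -333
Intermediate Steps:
49*q(-5 - 1*1) - 39 = 49*(-5 - 1*1) - 39 = 49*(-5 - 1) - 39 = 49*(-6) - 39 = -294 - 39 = -333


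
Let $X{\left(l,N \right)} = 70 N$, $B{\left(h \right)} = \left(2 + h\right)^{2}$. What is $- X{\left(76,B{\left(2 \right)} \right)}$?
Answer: $-1120$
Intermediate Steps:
$- X{\left(76,B{\left(2 \right)} \right)} = - 70 \left(2 + 2\right)^{2} = - 70 \cdot 4^{2} = - 70 \cdot 16 = \left(-1\right) 1120 = -1120$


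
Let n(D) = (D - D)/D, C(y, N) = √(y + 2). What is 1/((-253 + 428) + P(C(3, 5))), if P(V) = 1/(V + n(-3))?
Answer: 875/153124 - √5/153124 ≈ 0.0056997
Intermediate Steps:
C(y, N) = √(2 + y)
n(D) = 0 (n(D) = 0/D = 0)
P(V) = 1/V (P(V) = 1/(V + 0) = 1/V)
1/((-253 + 428) + P(C(3, 5))) = 1/((-253 + 428) + 1/(√(2 + 3))) = 1/(175 + 1/(√5)) = 1/(175 + √5/5)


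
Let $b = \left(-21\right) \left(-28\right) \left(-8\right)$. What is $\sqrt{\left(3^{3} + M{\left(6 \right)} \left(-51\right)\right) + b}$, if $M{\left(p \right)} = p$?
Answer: $i \sqrt{4983} \approx 70.59 i$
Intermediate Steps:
$b = -4704$ ($b = 588 \left(-8\right) = -4704$)
$\sqrt{\left(3^{3} + M{\left(6 \right)} \left(-51\right)\right) + b} = \sqrt{\left(3^{3} + 6 \left(-51\right)\right) - 4704} = \sqrt{\left(27 - 306\right) - 4704} = \sqrt{-279 - 4704} = \sqrt{-4983} = i \sqrt{4983}$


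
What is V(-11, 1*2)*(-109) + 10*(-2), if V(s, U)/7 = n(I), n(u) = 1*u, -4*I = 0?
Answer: -20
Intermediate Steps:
I = 0 (I = -1/4*0 = 0)
n(u) = u
V(s, U) = 0 (V(s, U) = 7*0 = 0)
V(-11, 1*2)*(-109) + 10*(-2) = 0*(-109) + 10*(-2) = 0 - 20 = -20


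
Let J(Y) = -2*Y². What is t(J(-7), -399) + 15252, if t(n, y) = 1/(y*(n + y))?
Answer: 3024517357/198303 ≈ 15252.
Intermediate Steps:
t(n, y) = 1/(y*(n + y))
t(J(-7), -399) + 15252 = 1/((-399)*(-2*(-7)² - 399)) + 15252 = -1/(399*(-2*49 - 399)) + 15252 = -1/(399*(-98 - 399)) + 15252 = -1/399/(-497) + 15252 = -1/399*(-1/497) + 15252 = 1/198303 + 15252 = 3024517357/198303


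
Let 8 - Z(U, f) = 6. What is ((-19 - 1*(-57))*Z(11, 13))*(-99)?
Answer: -7524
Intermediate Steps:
Z(U, f) = 2 (Z(U, f) = 8 - 1*6 = 8 - 6 = 2)
((-19 - 1*(-57))*Z(11, 13))*(-99) = ((-19 - 1*(-57))*2)*(-99) = ((-19 + 57)*2)*(-99) = (38*2)*(-99) = 76*(-99) = -7524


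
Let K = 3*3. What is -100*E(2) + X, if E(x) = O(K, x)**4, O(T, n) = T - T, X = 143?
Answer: 143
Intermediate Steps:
K = 9
O(T, n) = 0
E(x) = 0 (E(x) = 0**4 = 0)
-100*E(2) + X = -100*0 + 143 = 0 + 143 = 143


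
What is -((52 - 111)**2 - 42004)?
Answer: 38523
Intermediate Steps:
-((52 - 111)**2 - 42004) = -((-59)**2 - 42004) = -(3481 - 42004) = -1*(-38523) = 38523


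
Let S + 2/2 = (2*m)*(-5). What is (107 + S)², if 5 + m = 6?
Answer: 9216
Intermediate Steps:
m = 1 (m = -5 + 6 = 1)
S = -11 (S = -1 + (2*1)*(-5) = -1 + 2*(-5) = -1 - 10 = -11)
(107 + S)² = (107 - 11)² = 96² = 9216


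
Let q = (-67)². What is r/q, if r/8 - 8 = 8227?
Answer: 65880/4489 ≈ 14.676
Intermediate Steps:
r = 65880 (r = 64 + 8*8227 = 64 + 65816 = 65880)
q = 4489
r/q = 65880/4489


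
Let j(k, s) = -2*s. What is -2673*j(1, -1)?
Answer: -5346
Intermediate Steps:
-2673*j(1, -1) = -(-5346)*(-1) = -2673*2 = -5346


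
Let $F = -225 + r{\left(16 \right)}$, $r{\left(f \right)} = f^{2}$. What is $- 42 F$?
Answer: $-1302$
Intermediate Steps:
$F = 31$ ($F = -225 + 16^{2} = -225 + 256 = 31$)
$- 42 F = \left(-42\right) 31 = -1302$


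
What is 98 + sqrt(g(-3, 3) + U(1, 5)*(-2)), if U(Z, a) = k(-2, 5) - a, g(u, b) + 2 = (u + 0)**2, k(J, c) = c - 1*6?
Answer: 98 + sqrt(19) ≈ 102.36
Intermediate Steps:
k(J, c) = -6 + c (k(J, c) = c - 6 = -6 + c)
g(u, b) = -2 + u**2 (g(u, b) = -2 + (u + 0)**2 = -2 + u**2)
U(Z, a) = -1 - a (U(Z, a) = (-6 + 5) - a = -1 - a)
98 + sqrt(g(-3, 3) + U(1, 5)*(-2)) = 98 + sqrt((-2 + (-3)**2) + (-1 - 1*5)*(-2)) = 98 + sqrt((-2 + 9) + (-1 - 5)*(-2)) = 98 + sqrt(7 - 6*(-2)) = 98 + sqrt(7 + 12) = 98 + sqrt(19)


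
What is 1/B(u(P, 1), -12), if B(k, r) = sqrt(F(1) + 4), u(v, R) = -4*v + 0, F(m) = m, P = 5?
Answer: sqrt(5)/5 ≈ 0.44721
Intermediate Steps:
u(v, R) = -4*v
B(k, r) = sqrt(5) (B(k, r) = sqrt(1 + 4) = sqrt(5))
1/B(u(P, 1), -12) = 1/(sqrt(5)) = sqrt(5)/5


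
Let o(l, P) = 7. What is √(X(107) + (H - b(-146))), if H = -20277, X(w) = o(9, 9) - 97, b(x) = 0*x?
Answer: 3*I*√2263 ≈ 142.71*I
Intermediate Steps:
b(x) = 0
X(w) = -90 (X(w) = 7 - 97 = -90)
√(X(107) + (H - b(-146))) = √(-90 + (-20277 - 1*0)) = √(-90 + (-20277 + 0)) = √(-90 - 20277) = √(-20367) = 3*I*√2263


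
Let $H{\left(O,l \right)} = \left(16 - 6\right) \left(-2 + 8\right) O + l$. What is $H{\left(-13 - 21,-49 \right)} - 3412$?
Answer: $-5501$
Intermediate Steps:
$H{\left(O,l \right)} = l + 60 O$ ($H{\left(O,l \right)} = 10 \cdot 6 O + l = 60 O + l = l + 60 O$)
$H{\left(-13 - 21,-49 \right)} - 3412 = \left(-49 + 60 \left(-13 - 21\right)\right) - 3412 = \left(-49 + 60 \left(-34\right)\right) - 3412 = \left(-49 - 2040\right) - 3412 = -2089 - 3412 = -5501$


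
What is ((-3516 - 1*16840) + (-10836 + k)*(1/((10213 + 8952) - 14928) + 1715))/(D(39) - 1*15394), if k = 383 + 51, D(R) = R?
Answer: 75671923684/65059135 ≈ 1163.1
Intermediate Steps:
k = 434
((-3516 - 1*16840) + (-10836 + k)*(1/((10213 + 8952) - 14928) + 1715))/(D(39) - 1*15394) = ((-3516 - 1*16840) + (-10836 + 434)*(1/((10213 + 8952) - 14928) + 1715))/(39 - 1*15394) = ((-3516 - 16840) - 10402*(1/(19165 - 14928) + 1715))/(39 - 15394) = (-20356 - 10402*(1/4237 + 1715))/(-15355) = (-20356 - 10402*(1/4237 + 1715))*(-1/15355) = (-20356 - 10402*7266456/4237)*(-1/15355) = (-20356 - 75585675312/4237)*(-1/15355) = -75671923684/4237*(-1/15355) = 75671923684/65059135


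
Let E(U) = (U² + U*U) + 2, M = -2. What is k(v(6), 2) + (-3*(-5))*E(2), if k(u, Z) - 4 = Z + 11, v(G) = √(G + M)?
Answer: 167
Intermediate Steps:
E(U) = 2 + 2*U² (E(U) = (U² + U²) + 2 = 2*U² + 2 = 2 + 2*U²)
v(G) = √(-2 + G) (v(G) = √(G - 2) = √(-2 + G))
k(u, Z) = 15 + Z (k(u, Z) = 4 + (Z + 11) = 4 + (11 + Z) = 15 + Z)
k(v(6), 2) + (-3*(-5))*E(2) = (15 + 2) + (-3*(-5))*(2 + 2*2²) = 17 + 15*(2 + 2*4) = 17 + 15*(2 + 8) = 17 + 15*10 = 17 + 150 = 167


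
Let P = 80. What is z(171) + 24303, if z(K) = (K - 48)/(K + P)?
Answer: 6100176/251 ≈ 24304.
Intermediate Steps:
z(K) = (-48 + K)/(80 + K) (z(K) = (K - 48)/(K + 80) = (-48 + K)/(80 + K))
z(171) + 24303 = (-48 + 171)/(80 + 171) + 24303 = 123/251 + 24303 = 6100176/251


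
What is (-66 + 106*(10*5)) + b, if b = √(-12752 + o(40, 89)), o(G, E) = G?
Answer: 5234 + 2*I*√3178 ≈ 5234.0 + 112.75*I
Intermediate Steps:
b = 2*I*√3178 (b = √(-12752 + 40) = √(-12712) = 2*I*√3178 ≈ 112.75*I)
(-66 + 106*(10*5)) + b = (-66 + 106*(10*5)) + 2*I*√3178 = (-66 + 106*50) + 2*I*√3178 = (-66 + 5300) + 2*I*√3178 = 5234 + 2*I*√3178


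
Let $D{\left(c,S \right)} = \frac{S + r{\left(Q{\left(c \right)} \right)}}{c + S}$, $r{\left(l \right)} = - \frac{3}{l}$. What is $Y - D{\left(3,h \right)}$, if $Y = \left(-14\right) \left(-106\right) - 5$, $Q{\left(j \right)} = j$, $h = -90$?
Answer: $\frac{128582}{87} \approx 1478.0$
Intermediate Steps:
$D{\left(c,S \right)} = \frac{S - \frac{3}{c}}{S + c}$ ($D{\left(c,S \right)} = \frac{S - \frac{3}{c}}{c + S} = \frac{S - \frac{3}{c}}{S + c}$)
$Y = 1479$ ($Y = 1484 - 5 = 1479$)
$Y - D{\left(3,h \right)} = 1479 - \frac{-3 - 270}{3 \left(-90 + 3\right)} = 1479 - \frac{-3 - 270}{3 \left(-87\right)} = 1479 - \frac{1}{3} \left(- \frac{1}{87}\right) \left(-273\right) = 1479 - \frac{91}{87} = \frac{128582}{87}$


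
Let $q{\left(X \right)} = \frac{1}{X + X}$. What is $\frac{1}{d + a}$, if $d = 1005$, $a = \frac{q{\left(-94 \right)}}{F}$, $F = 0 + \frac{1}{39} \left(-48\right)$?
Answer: $\frac{3008}{3023053} \approx 0.00099502$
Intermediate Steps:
$q{\left(X \right)} = \frac{1}{2 X}$
$F = - \frac{16}{13}$ ($F = 0 + \frac{1}{39} \left(-48\right) = 0 - \frac{16}{13} = - \frac{16}{13} \approx -1.2308$)
$a = \frac{13}{3008}$ ($a = \frac{\frac{1}{2} \frac{1}{-94}}{- \frac{16}{13}} = \frac{1}{2} \left(- \frac{1}{94}\right) \left(- \frac{13}{16}\right) = \left(- \frac{1}{188}\right) \left(- \frac{13}{16}\right) = \frac{13}{3008} \approx 0.0043218$)
$\frac{1}{d + a} = \frac{1}{1005 + \frac{13}{3008}} = \frac{1}{\frac{3023053}{3008}} = \frac{3008}{3023053}$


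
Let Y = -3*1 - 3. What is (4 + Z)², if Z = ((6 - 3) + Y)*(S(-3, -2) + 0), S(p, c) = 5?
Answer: 121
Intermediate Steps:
Y = -6 (Y = -3 - 3 = -6)
Z = -15 (Z = ((6 - 3) - 6)*(5 + 0) = (3 - 6)*5 = -3*5 = -15)
(4 + Z)² = (4 - 15)² = (-11)² = 121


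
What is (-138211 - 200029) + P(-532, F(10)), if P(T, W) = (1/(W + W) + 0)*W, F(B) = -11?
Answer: -676479/2 ≈ -3.3824e+5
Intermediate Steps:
P(T, W) = ½ (P(T, W) = (1/(2*W) + 0)*W = (1/(2*W))*W = ½)
(-138211 - 200029) + P(-532, F(10)) = (-138211 - 200029) + ½ = -338240 + ½ = -676479/2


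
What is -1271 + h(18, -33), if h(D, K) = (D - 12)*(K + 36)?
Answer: -1253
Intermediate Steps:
h(D, K) = (-12 + D)*(36 + K)
-1271 + h(18, -33) = -1271 + (-432 - 12*(-33) + 36*18 + 18*(-33)) = -1271 + (-432 + 396 + 648 - 594) = -1271 + 18 = -1253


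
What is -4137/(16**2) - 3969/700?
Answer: -139713/6400 ≈ -21.830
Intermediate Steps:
-4137/(16**2) - 3969/700 = -4137/256 - 3969*1/700 = -4137*1/256 - 567/100 = -4137/256 - 567/100 = -139713/6400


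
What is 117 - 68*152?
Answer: -10219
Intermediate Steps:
117 - 68*152 = 117 - 10336 = -10219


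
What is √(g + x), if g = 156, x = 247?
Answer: √403 ≈ 20.075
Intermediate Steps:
√(g + x) = √(156 + 247) = √403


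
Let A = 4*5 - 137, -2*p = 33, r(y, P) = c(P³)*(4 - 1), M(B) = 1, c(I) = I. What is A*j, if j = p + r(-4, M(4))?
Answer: 3159/2 ≈ 1579.5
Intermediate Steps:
r(y, P) = 3*P³ (r(y, P) = P³*(4 - 1) = P³*3 = 3*P³)
p = -33/2 (p = -½*33 = -33/2 ≈ -16.500)
j = -27/2 (j = -33/2 + 3*1³ = -33/2 + 3*1 = -33/2 + 3 = -27/2 ≈ -13.500)
A = -117 (A = 20 - 137 = -117)
A*j = -117*(-27/2) = 3159/2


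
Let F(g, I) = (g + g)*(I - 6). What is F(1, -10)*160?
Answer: -5120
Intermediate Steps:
F(g, I) = 2*g*(-6 + I) (F(g, I) = (2*g)*(-6 + I) = 2*g*(-6 + I))
F(1, -10)*160 = (2*1*(-6 - 10))*160 = (2*1*(-16))*160 = -32*160 = -5120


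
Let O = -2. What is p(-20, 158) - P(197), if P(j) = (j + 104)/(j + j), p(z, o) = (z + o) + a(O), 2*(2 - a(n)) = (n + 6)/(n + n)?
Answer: 27528/197 ≈ 139.74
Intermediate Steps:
a(n) = 2 - (6 + n)/(4*n) (a(n) = 2 - (n + 6)/(2*(n + n)) = 2 - (6 + n)/(2*(2*n)) = 2 - (6 + n)*1/(2*n)/2 = 2 - (6 + n)/(4*n))
p(z, o) = 5/2 + o + z (p(z, o) = (z + o) + (1/4)*(-6 + 7*(-2))/(-2) = (o + z) + (1/4)*(-1/2)*(-6 - 14) = (o + z) + (1/4)*(-1/2)*(-20) = (o + z) + 5/2 = 5/2 + o + z)
P(j) = (104 + j)/(2*j) (P(j) = (104 + j)/((2*j)) = (104 + j)*(1/(2*j)) = (104 + j)/(2*j))
p(-20, 158) - P(197) = (5/2 + 158 - 20) - (104 + 197)/(2*197) = 281/2 - 301/(2*197) = 281/2 - 1*301/394 = 281/2 - 301/394 = 27528/197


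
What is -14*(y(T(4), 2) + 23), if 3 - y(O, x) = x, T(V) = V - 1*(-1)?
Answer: -336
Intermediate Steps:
T(V) = 1 + V (T(V) = V + 1 = 1 + V)
y(O, x) = 3 - x
-14*(y(T(4), 2) + 23) = -14*((3 - 1*2) + 23) = -14*((3 - 2) + 23) = -14*(1 + 23) = -14*24 = -336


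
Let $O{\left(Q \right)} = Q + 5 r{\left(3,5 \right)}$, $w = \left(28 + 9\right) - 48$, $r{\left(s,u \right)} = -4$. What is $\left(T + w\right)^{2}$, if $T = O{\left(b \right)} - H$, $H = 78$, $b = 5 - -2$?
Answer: $10404$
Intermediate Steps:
$b = 7$ ($b = 5 + 2 = 7$)
$w = -11$ ($w = 37 - 48 = -11$)
$O{\left(Q \right)} = -20 + Q$ ($O{\left(Q \right)} = Q + 5 \left(-4\right) = Q - 20 = -20 + Q$)
$T = -91$ ($T = \left(-20 + 7\right) - 78 = -13 - 78 = -91$)
$\left(T + w\right)^{2} = \left(-91 - 11\right)^{2} = \left(-102\right)^{2} = 10404$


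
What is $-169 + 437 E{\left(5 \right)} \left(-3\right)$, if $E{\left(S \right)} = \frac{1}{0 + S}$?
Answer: $- \frac{2156}{5} \approx -431.2$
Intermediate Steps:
$E{\left(S \right)} = \frac{1}{S}$
$-169 + 437 E{\left(5 \right)} \left(-3\right) = -169 + 437 \cdot \frac{1}{5} \left(-3\right) = -169 + 437 \left(- \frac{3}{5}\right) = -169 - \frac{1311}{5} = - \frac{2156}{5}$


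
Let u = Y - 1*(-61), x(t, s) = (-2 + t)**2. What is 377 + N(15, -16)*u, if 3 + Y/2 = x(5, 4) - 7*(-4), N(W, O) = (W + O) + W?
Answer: 2183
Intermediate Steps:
N(W, O) = O + 2*W (N(W, O) = (O + W) + W = O + 2*W)
Y = 68 (Y = -6 + 2*((-2 + 5)**2 - 7*(-4)) = -6 + 2*(3**2 + 28) = -6 + 2*(9 + 28) = -6 + 2*37 = -6 + 74 = 68)
u = 129 (u = 68 - 1*(-61) = 68 + 61 = 129)
377 + N(15, -16)*u = 377 + (-16 + 2*15)*129 = 377 + (-16 + 30)*129 = 377 + 14*129 = 377 + 1806 = 2183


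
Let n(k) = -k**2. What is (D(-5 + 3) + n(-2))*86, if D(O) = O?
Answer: -516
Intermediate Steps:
(D(-5 + 3) + n(-2))*86 = ((-5 + 3) - 1*(-2)**2)*86 = (-2 - 1*4)*86 = (-2 - 4)*86 = -6*86 = -516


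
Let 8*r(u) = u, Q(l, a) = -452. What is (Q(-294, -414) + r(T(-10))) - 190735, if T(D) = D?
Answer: -764753/4 ≈ -1.9119e+5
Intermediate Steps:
r(u) = u/8
(Q(-294, -414) + r(T(-10))) - 190735 = (-452 + (1/8)*(-10)) - 190735 = (-452 - 5/4) - 190735 = -1813/4 - 190735 = -764753/4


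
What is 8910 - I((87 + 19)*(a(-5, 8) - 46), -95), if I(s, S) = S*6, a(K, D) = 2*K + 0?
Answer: 9480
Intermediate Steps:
a(K, D) = 2*K
I(s, S) = 6*S
8910 - I((87 + 19)*(a(-5, 8) - 46), -95) = 8910 - 6*(-95) = 8910 - 1*(-570) = 8910 + 570 = 9480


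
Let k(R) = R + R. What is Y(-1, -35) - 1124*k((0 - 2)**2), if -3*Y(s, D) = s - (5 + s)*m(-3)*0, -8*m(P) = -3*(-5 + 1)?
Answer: -26975/3 ≈ -8991.7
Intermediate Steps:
k(R) = 2*R
m(P) = -3/2 (m(P) = -(-3)*(-5 + 1)/8 = -(-3)*(-4)/8 = -1/8*12 = -3/2)
Y(s, D) = -s/3 (Y(s, D) = -(s - (5 + s)*(-3/2*0))/3 = -(s - (5 + s)*0)/3 = -(s - 1*0)/3 = -(s + 0)/3 = -s/3)
Y(-1, -35) - 1124*k((0 - 2)**2) = -1/3*(-1) - 2248*(0 - 2)**2 = 1/3 - 2248*(-2)**2 = 1/3 - 2248*4 = 1/3 - 1124*8 = 1/3 - 8992 = -26975/3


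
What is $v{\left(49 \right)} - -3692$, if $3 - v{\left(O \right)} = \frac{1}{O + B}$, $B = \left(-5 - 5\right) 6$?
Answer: $\frac{40646}{11} \approx 3695.1$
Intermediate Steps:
$B = -60$ ($B = \left(-10\right) 6 = -60$)
$v{\left(O \right)} = 3 - \frac{1}{-60 + O}$ ($v{\left(O \right)} = 3 - \frac{1}{O - 60} = 3 - \frac{1}{-60 + O}$)
$v{\left(49 \right)} - -3692 = \frac{-181 + 3 \cdot 49}{-60 + 49} - -3692 = \frac{-181 + 147}{-11} + 3692 = \left(- \frac{1}{11}\right) \left(-34\right) + 3692 = \frac{34}{11} + 3692 = \frac{40646}{11}$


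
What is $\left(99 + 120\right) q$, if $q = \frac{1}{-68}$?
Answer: $- \frac{219}{68} \approx -3.2206$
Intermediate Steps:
$q = - \frac{1}{68} \approx -0.014706$
$\left(99 + 120\right) q = \left(99 + 120\right) \left(- \frac{1}{68}\right) = 219 \left(- \frac{1}{68}\right) = - \frac{219}{68}$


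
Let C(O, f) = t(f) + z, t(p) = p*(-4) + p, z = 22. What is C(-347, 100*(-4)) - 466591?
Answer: -465369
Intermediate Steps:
t(p) = -3*p (t(p) = -4*p + p = -3*p)
C(O, f) = 22 - 3*f (C(O, f) = -3*f + 22 = 22 - 3*f)
C(-347, 100*(-4)) - 466591 = (22 - 300*(-4)) - 466591 = (22 - 3*(-400)) - 466591 = (22 + 1200) - 466591 = 1222 - 466591 = -465369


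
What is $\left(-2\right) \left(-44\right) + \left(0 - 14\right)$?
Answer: $74$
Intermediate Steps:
$\left(-2\right) \left(-44\right) + \left(0 - 14\right) = 88 - 14 = 74$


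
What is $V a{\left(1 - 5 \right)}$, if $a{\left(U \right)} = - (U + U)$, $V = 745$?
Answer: $5960$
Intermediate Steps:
$a{\left(U \right)} = - 2 U$
$V a{\left(1 - 5 \right)} = 745 \left(- 2 \left(1 - 5\right)\right) = 745 \left(\left(-2\right) \left(-4\right)\right) = 745 \cdot 8 = 5960$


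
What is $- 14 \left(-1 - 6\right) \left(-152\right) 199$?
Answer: $-2964304$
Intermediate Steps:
$- 14 \left(-1 - 6\right) \left(-152\right) 199 = \left(-14\right) \left(-7\right) \left(-152\right) 199 = 98 \left(-152\right) 199 = \left(-14896\right) 199 = -2964304$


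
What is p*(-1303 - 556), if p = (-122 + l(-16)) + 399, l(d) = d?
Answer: -485199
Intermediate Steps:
p = 261 (p = (-122 - 16) + 399 = -138 + 399 = 261)
p*(-1303 - 556) = 261*(-1303 - 556) = 261*(-1859) = -485199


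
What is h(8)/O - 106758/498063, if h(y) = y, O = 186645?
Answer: -6640620802/30986989545 ≈ -0.21430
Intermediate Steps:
h(8)/O - 106758/498063 = 8/186645 - 106758/498063 = 8*(1/186645) - 106758*1/498063 = 8/186645 - 35586/166021 = -6640620802/30986989545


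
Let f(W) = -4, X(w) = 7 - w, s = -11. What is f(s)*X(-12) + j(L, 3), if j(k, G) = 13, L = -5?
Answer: -63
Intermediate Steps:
f(s)*X(-12) + j(L, 3) = -4*(7 - 1*(-12)) + 13 = -4*(7 + 12) + 13 = -4*19 + 13 = -76 + 13 = -63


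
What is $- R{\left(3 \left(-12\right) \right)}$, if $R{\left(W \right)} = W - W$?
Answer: $0$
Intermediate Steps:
$R{\left(W \right)} = 0$
$- R{\left(3 \left(-12\right) \right)} = \left(-1\right) 0 = 0$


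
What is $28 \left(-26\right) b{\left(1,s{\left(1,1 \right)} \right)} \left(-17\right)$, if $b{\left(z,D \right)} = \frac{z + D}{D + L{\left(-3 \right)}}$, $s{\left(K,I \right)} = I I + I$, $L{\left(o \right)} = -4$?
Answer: $-18564$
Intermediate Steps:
$s{\left(K,I \right)} = I + I^{2}$ ($s{\left(K,I \right)} = I^{2} + I = I + I^{2}$)
$b{\left(z,D \right)} = \frac{D + z}{-4 + D}$ ($b{\left(z,D \right)} = \frac{z + D}{D - 4} = \frac{D + z}{-4 + D}$)
$28 \left(-26\right) b{\left(1,s{\left(1,1 \right)} \right)} \left(-17\right) = 28 \left(-26\right) \frac{1 \left(1 + 1\right) + 1}{-4 + 1 \left(1 + 1\right)} \left(-17\right) = - 728 \frac{1 \cdot 2 + 1}{-4 + 1 \cdot 2} \left(-17\right) = - 728 \frac{2 + 1}{-4 + 2} \left(-17\right) = - 728 \frac{1}{-2} \cdot 3 \left(-17\right) = - 728 \left(- \frac{1}{2}\right) 3 \left(-17\right) = - 728 \left(\left(- \frac{3}{2}\right) \left(-17\right)\right) = \left(-728\right) \frac{51}{2} = -18564$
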